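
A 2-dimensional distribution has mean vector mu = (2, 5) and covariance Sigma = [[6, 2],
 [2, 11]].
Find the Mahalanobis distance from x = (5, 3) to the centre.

Step 1 — centre the observation: (x - mu) = (3, -2).

Step 2 — invert Sigma. det(Sigma) = 6·11 - (2)² = 62.
  Sigma^{-1} = (1/det) · [[d, -b], [-b, a]] = [[0.1774, -0.0323],
 [-0.0323, 0.0968]].

Step 3 — form the quadratic (x - mu)^T · Sigma^{-1} · (x - mu):
  Sigma^{-1} · (x - mu) = (0.5968, -0.2903).
  (x - mu)^T · [Sigma^{-1} · (x - mu)] = (3)·(0.5968) + (-2)·(-0.2903) = 2.371.

Step 4 — take square root: d = √(2.371) ≈ 1.5398.

d(x, mu) = √(2.371) ≈ 1.5398


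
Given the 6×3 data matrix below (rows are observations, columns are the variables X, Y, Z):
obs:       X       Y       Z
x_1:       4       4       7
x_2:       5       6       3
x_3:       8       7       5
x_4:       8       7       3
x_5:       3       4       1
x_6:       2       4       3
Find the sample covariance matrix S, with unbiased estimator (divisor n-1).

Step 1 — column means:
  mean(X) = (4 + 5 + 8 + 8 + 3 + 2) / 6 = 30/6 = 5
  mean(Y) = (4 + 6 + 7 + 7 + 4 + 4) / 6 = 32/6 = 5.3333
  mean(Z) = (7 + 3 + 5 + 3 + 1 + 3) / 6 = 22/6 = 3.6667

Step 2 — sample covariance S[i,j] = (1/(n-1)) · Σ_k (x_{k,i} - mean_i) · (x_{k,j} - mean_j), with n-1 = 5.
  S[X,X] = ((-1)·(-1) + (0)·(0) + (3)·(3) + (3)·(3) + (-2)·(-2) + (-3)·(-3)) / 5 = 32/5 = 6.4
  S[X,Y] = ((-1)·(-1.3333) + (0)·(0.6667) + (3)·(1.6667) + (3)·(1.6667) + (-2)·(-1.3333) + (-3)·(-1.3333)) / 5 = 18/5 = 3.6
  S[X,Z] = ((-1)·(3.3333) + (0)·(-0.6667) + (3)·(1.3333) + (3)·(-0.6667) + (-2)·(-2.6667) + (-3)·(-0.6667)) / 5 = 6/5 = 1.2
  S[Y,Y] = ((-1.3333)·(-1.3333) + (0.6667)·(0.6667) + (1.6667)·(1.6667) + (1.6667)·(1.6667) + (-1.3333)·(-1.3333) + (-1.3333)·(-1.3333)) / 5 = 11.3333/5 = 2.2667
  S[Y,Z] = ((-1.3333)·(3.3333) + (0.6667)·(-0.6667) + (1.6667)·(1.3333) + (1.6667)·(-0.6667) + (-1.3333)·(-2.6667) + (-1.3333)·(-0.6667)) / 5 = 0.6667/5 = 0.1333
  S[Z,Z] = ((3.3333)·(3.3333) + (-0.6667)·(-0.6667) + (1.3333)·(1.3333) + (-0.6667)·(-0.6667) + (-2.6667)·(-2.6667) + (-0.6667)·(-0.6667)) / 5 = 21.3333/5 = 4.2667

S is symmetric (S[j,i] = S[i,j]). Assembling:

S = [[6.4, 3.6, 1.2],
 [3.6, 2.2667, 0.1333],
 [1.2, 0.1333, 4.2667]]


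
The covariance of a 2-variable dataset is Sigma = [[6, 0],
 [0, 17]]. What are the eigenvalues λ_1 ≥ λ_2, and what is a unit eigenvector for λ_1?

Step 1 — characteristic polynomial of 2×2 Sigma:
  det(Sigma - λI) = λ² - trace · λ + det = 0.
  trace = 6 + 17 = 23, det = 6·17 - (0)² = 102.
Step 2 — discriminant:
  Δ = trace² - 4·det = 529 - 408 = 121.
Step 3 — eigenvalues:
  λ = (trace ± √Δ)/2 = (23 ± 11)/2,
  λ_1 = 17,  λ_2 = 6.

Step 4 — unit eigenvector for λ_1: Sigma is diagonal, so its eigenvectors are the coordinate axes. λ_1 = 17 is the diagonal entry on the second coordinate axis, hence
  v_1 = (0, 1) (||v_1|| = 1).

λ_1 = 17,  λ_2 = 6;  v_1 ≈ (0, 1)


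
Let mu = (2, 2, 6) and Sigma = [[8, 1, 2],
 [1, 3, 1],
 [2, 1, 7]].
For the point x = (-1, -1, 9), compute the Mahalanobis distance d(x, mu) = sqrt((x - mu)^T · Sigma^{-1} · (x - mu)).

Step 1 — centre the observation: (x - mu) = (-3, -3, 3).

Step 2 — invert Sigma (cofactor / det for 3×3, or solve directly):
  Sigma^{-1} = [[0.1379, -0.0345, -0.0345],
 [-0.0345, 0.3586, -0.0414],
 [-0.0345, -0.0414, 0.1586]].

Step 3 — form the quadratic (x - mu)^T · Sigma^{-1} · (x - mu):
  Sigma^{-1} · (x - mu) = (-0.4138, -1.0966, 0.7034).
  (x - mu)^T · [Sigma^{-1} · (x - mu)] = (-3)·(-0.4138) + (-3)·(-1.0966) + (3)·(0.7034) = 6.6414.

Step 4 — take square root: d = √(6.6414) ≈ 2.5771.

d(x, mu) = √(6.6414) ≈ 2.5771


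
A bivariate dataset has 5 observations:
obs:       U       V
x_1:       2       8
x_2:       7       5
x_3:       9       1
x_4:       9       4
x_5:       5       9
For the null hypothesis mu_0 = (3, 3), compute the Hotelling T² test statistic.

Step 1 — sample mean vector:
  mean(U) = (2 + 7 + 9 + 9 + 5) / 5 = 32/5 = 6.4
  mean(V) = (8 + 5 + 1 + 4 + 9) / 5 = 27/5 = 5.4
  x̄ = (6.4, 5.4),  deviation x̄ - mu_0 = (6.4, 5.4) - (3, 3) = (3.4, 2.4).

Step 2 — sample covariance matrix, S[i,j] = (1/(n-1)) · Σ_k (x_{k,i} - mean_i) · (x_{k,j} - mean_j), divisor n-1 = 4:
  S[U,U] = ((-4.4)·(-4.4) + (0.6)·(0.6) + (2.6)·(2.6) + (2.6)·(2.6) + (-1.4)·(-1.4)) / 4 = 35.2/4 = 8.8
  S[U,V] = ((-4.4)·(2.6) + (0.6)·(-0.4) + (2.6)·(-4.4) + (2.6)·(-1.4) + (-1.4)·(3.6)) / 4 = -31.8/4 = -7.95
  S[V,V] = ((2.6)·(2.6) + (-0.4)·(-0.4) + (-4.4)·(-4.4) + (-1.4)·(-1.4) + (3.6)·(3.6)) / 4 = 41.2/4 = 10.3
  S = [[8.8, -7.95],
 [-7.95, 10.3]].

Step 3 — invert S. det(S) = 8.8·10.3 - (-7.95)² = 27.4375.
  S^{-1} = (1/det) · [[d, -b], [-b, a]] = [[0.3754, 0.2897],
 [0.2897, 0.3207]].

Step 4 — quadratic form (x̄ - mu_0)^T · S^{-1} · (x̄ - mu_0):
  S^{-1} · (x̄ - mu_0) = (1.9718, 1.7549),
  (x̄ - mu_0)^T · [...] = (3.4)·(1.9718) + (2.4)·(1.7549) = 10.9157.

Step 5 — scale by n: T² = 5 · 10.9157 = 54.5786.

T² ≈ 54.5786


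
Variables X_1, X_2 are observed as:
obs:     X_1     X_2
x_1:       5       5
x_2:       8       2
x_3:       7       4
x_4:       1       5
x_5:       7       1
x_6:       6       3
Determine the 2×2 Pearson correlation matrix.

Step 1 — column means:
  mean(X_1) = (5 + 8 + 7 + 1 + 7 + 6) / 6 = 34/6 = 5.6667
  mean(X_2) = (5 + 2 + 4 + 5 + 1 + 3) / 6 = 20/6 = 3.3333

Step 2 — sample variances and covariances s[i,j] = (1/(n-1)) · Σ_k (x_{k,i} - mean_i) · (x_{k,j} - mean_j), with n-1 = 5:
  s[X_1,X_1] = ((-0.6667)·(-0.6667) + (2.3333)·(2.3333) + (1.3333)·(1.3333) + (-4.6667)·(-4.6667) + (1.3333)·(1.3333) + (0.3333)·(0.3333)) / 5 = 31.3333/5 = 6.2667
  s[X_1,X_2] = ((-0.6667)·(1.6667) + (2.3333)·(-1.3333) + (1.3333)·(0.6667) + (-4.6667)·(1.6667) + (1.3333)·(-2.3333) + (0.3333)·(-0.3333)) / 5 = -14.3333/5 = -2.8667
  s[X_2,X_2] = ((1.6667)·(1.6667) + (-1.3333)·(-1.3333) + (0.6667)·(0.6667) + (1.6667)·(1.6667) + (-2.3333)·(-2.3333) + (-0.3333)·(-0.3333)) / 5 = 13.3333/5 = 2.6667
  Sample standard deviations s_i = √(s[i,i]):
  s(X_1) = √(6.2667) = 2.5033
  s(X_2) = √(2.6667) = 1.633

Step 3 — r_{ij} = s_{ij} / (s_i · s_j):
  r[X_1,X_1] = 1 (diagonal).
  r[X_1,X_2] = -2.8667 / (2.5033 · 1.633) = -2.8667 / 4.0879 = -0.7013
  r[X_2,X_2] = 1 (diagonal).

R is symmetric with unit diagonal. Assembling:

R = [[1, -0.7013],
 [-0.7013, 1]]


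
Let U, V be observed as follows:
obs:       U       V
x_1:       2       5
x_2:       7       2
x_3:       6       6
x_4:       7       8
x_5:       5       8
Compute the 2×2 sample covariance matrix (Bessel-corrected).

Step 1 — column means:
  mean(U) = (2 + 7 + 6 + 7 + 5) / 5 = 27/5 = 5.4
  mean(V) = (5 + 2 + 6 + 8 + 8) / 5 = 29/5 = 5.8

Step 2 — sample covariance S[i,j] = (1/(n-1)) · Σ_k (x_{k,i} - mean_i) · (x_{k,j} - mean_j), with n-1 = 4.
  S[U,U] = ((-3.4)·(-3.4) + (1.6)·(1.6) + (0.6)·(0.6) + (1.6)·(1.6) + (-0.4)·(-0.4)) / 4 = 17.2/4 = 4.3
  S[U,V] = ((-3.4)·(-0.8) + (1.6)·(-3.8) + (0.6)·(0.2) + (1.6)·(2.2) + (-0.4)·(2.2)) / 4 = -0.6/4 = -0.15
  S[V,V] = ((-0.8)·(-0.8) + (-3.8)·(-3.8) + (0.2)·(0.2) + (2.2)·(2.2) + (2.2)·(2.2)) / 4 = 24.8/4 = 6.2

S is symmetric (S[j,i] = S[i,j]). Assembling:

S = [[4.3, -0.15],
 [-0.15, 6.2]]


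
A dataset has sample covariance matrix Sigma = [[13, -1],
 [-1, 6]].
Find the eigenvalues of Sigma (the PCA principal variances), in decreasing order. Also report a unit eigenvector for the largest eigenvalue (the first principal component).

Step 1 — characteristic polynomial of 2×2 Sigma:
  det(Sigma - λI) = λ² - trace · λ + det = 0.
  trace = 13 + 6 = 19, det = 13·6 - (-1)² = 77.
Step 2 — discriminant:
  Δ = trace² - 4·det = 361 - 308 = 53.
Step 3 — eigenvalues:
  λ = (trace ± √Δ)/2 = (19 ± 7.2801)/2,
  λ_1 = 13.1401,  λ_2 = 5.8599.

Step 4 — unit eigenvector for λ_1: solve (Sigma - λ_1 I)v = 0. First row:
  (13 - 13.1401)·v_x + (-1)·v_y = 0, i.e. (-0.1401)·v_x + (-1)·v_y = 0,
  so v ∝ (b, λ_1 - a) = (-1, 0.1401); multiply by -1 so the first entry is positive: u = (1, -0.1401).
  ||u|| = √((1)² + (-0.1401)²) = √(1.0196) ≈ 1.0098,
  v_1 = u/||u|| ≈ (0.9903, -0.1387) (||v_1|| = 1).

λ_1 = 13.1401,  λ_2 = 5.8599;  v_1 ≈ (0.9903, -0.1387)


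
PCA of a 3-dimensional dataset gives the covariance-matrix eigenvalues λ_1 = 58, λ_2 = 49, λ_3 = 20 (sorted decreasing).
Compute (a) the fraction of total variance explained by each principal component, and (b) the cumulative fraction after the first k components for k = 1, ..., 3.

Step 1 — total variance = trace(Sigma) = Σ λ_i = 58 + 49 + 20 = 127.

Step 2 — fraction explained by component i = λ_i / Σ λ:
  PC1: 58/127 = 0.4567
  PC2: 49/127 = 0.3858
  PC3: 20/127 = 0.1575

Step 3 — cumulative fraction after k components = (λ_1 + ... + λ_k) / Σ λ:
  k = 1: 58/127 = 0.4567
  k = 2: (58 + 49)/127 = 107/127 = 0.8425
  k = 3: (58 + 49 + 20)/127 = 127/127 = 1

Summary (fraction, with percent):

explained: PC1 0.4567 (45.67%), PC2 0.3858 (38.58%), PC3 0.1575 (15.75%);  cumulative: 0.4567, 0.8425, 1


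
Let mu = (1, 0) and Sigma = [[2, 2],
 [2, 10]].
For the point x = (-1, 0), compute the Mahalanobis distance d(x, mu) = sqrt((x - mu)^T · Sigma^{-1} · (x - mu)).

Step 1 — centre the observation: (x - mu) = (-2, 0).

Step 2 — invert Sigma. det(Sigma) = 2·10 - (2)² = 16.
  Sigma^{-1} = (1/det) · [[d, -b], [-b, a]] = [[0.625, -0.125],
 [-0.125, 0.125]].

Step 3 — form the quadratic (x - mu)^T · Sigma^{-1} · (x - mu):
  Sigma^{-1} · (x - mu) = (-1.25, 0.25).
  (x - mu)^T · [Sigma^{-1} · (x - mu)] = (-2)·(-1.25) + (0)·(0.25) = 2.5.

Step 4 — take square root: d = √(2.5) ≈ 1.5811.

d(x, mu) = √(2.5) ≈ 1.5811


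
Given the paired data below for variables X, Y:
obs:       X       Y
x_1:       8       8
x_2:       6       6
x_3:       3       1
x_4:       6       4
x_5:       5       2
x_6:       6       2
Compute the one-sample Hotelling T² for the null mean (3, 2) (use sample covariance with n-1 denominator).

Step 1 — sample mean vector:
  mean(X) = (8 + 6 + 3 + 6 + 5 + 6) / 6 = 34/6 = 5.6667
  mean(Y) = (8 + 6 + 1 + 4 + 2 + 2) / 6 = 23/6 = 3.8333
  x̄ = (5.6667, 3.8333),  deviation x̄ - mu_0 = (5.6667, 3.8333) - (3, 2) = (2.6667, 1.8333).

Step 2 — sample covariance matrix, S[i,j] = (1/(n-1)) · Σ_k (x_{k,i} - mean_i) · (x_{k,j} - mean_j), divisor n-1 = 5:
  S[X,X] = ((2.3333)·(2.3333) + (0.3333)·(0.3333) + (-2.6667)·(-2.6667) + (0.3333)·(0.3333) + (-0.6667)·(-0.6667) + (0.3333)·(0.3333)) / 5 = 13.3333/5 = 2.6667
  S[X,Y] = ((2.3333)·(4.1667) + (0.3333)·(2.1667) + (-2.6667)·(-2.8333) + (0.3333)·(0.1667) + (-0.6667)·(-1.8333) + (0.3333)·(-1.8333)) / 5 = 18.6667/5 = 3.7333
  S[Y,Y] = ((4.1667)·(4.1667) + (2.1667)·(2.1667) + (-2.8333)·(-2.8333) + (0.1667)·(0.1667) + (-1.8333)·(-1.8333) + (-1.8333)·(-1.8333)) / 5 = 36.8333/5 = 7.3667
  S = [[2.6667, 3.7333],
 [3.7333, 7.3667]].

Step 3 — invert S. det(S) = 2.6667·7.3667 - (3.7333)² = 5.7067.
  S^{-1} = (1/det) · [[d, -b], [-b, a]] = [[1.2909, -0.6542],
 [-0.6542, 0.4673]].

Step 4 — quadratic form (x̄ - mu_0)^T · S^{-1} · (x̄ - mu_0):
  S^{-1} · (x̄ - mu_0) = (2.243, -0.8879),
  (x̄ - mu_0)^T · [...] = (2.6667)·(2.243) + (1.8333)·(-0.8879) = 4.3536.

Step 5 — scale by n: T² = 6 · 4.3536 = 26.1215.

T² ≈ 26.1215


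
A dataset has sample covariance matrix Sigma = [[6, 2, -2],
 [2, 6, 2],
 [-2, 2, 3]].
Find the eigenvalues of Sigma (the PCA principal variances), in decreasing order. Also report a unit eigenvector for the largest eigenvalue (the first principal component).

Step 1 — characteristic polynomial p(λ) = det(λI - Sigma) = λ³ - tr·λ² + c_1·λ - det, where tr = trace, c_1 = sum of the principal 2×2 minors, det = det(Sigma):
  tr = 6 + 6 + 3 = 15,
  c_1 = (6·6 - (2)²) + (6·3 - (-2)²) + (6·3 - (2)²) = 32 + 14 + 14 = 60,
  det = 6·(6·3 - (2)²) - (2)·((2)·3 - (2)·(-2)) + (-2)·((2)·(2) - 6·(-2)) = 6·(14) - (2)·(10) + (-2)·(16) = 32.
  So p(λ) = λ³ - 15λ² + 60λ - 32.
Step 2 — look for an integer root (rational root theorem: any rational root is an integer divisor of 32). Testing λ = 8:
  p(8) = 512 - 960 + 480 - 32 = 0  ✓
  Dividing out (λ - 8): p(λ) = (λ - 8)(λ² - 7λ + 4).
Step 3 — remaining eigenvalues from the quadratic λ² - 7λ + 4 = 0:
  Δ = 7² - 4·4 = 49 - 16 = 33,  λ = (7 ± √33)/2 = (7 ± 5.7446)/2 ≈ 6.3723 or 0.6277.
  Sorted: λ_1 = 8,  λ_2 = 6.3723,  λ_3 = 0.6277  (check: sum = 15 = tr ✓).

Step 4 — unit eigenvector for λ_1 = 8: v spans the null space of (Sigma - λ_1 I), whose rows are
  r_1 = (-2, 2, -2),  r_2 = (2, -2, 2),  r_3 = (-2, 2, -5).
  v is orthogonal to every row, so take v ∝ r_1 × r_3 = ((2)·(-5) - (-2)·(2), (-2)·(-2) - (-2)·(-5), (-2)·(2) - (2)·(-2)) = (-6, -6, 0).
  Rescale (divide by 6; multiply by -1 so the first nonzero entry is positive): u = (1, 1, 0).
  ||u|| = √((1)² + (1)² + (0)²) = √(2) ≈ 1.4142,  v_1 = u/||u|| ≈ (0.7071, 0.7071, 0) (||v_1|| = 1).

λ_1 = 8,  λ_2 = 6.3723,  λ_3 = 0.6277;  v_1 ≈ (0.7071, 0.7071, 0)


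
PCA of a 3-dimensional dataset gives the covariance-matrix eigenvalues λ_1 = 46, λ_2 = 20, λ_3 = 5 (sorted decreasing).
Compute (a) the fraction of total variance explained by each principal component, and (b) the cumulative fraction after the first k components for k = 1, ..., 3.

Step 1 — total variance = trace(Sigma) = Σ λ_i = 46 + 20 + 5 = 71.

Step 2 — fraction explained by component i = λ_i / Σ λ:
  PC1: 46/71 = 0.6479
  PC2: 20/71 = 0.2817
  PC3: 5/71 = 0.0704

Step 3 — cumulative fraction after k components = (λ_1 + ... + λ_k) / Σ λ:
  k = 1: 46/71 = 0.6479
  k = 2: (46 + 20)/71 = 66/71 = 0.9296
  k = 3: (46 + 20 + 5)/71 = 71/71 = 1

Summary (fraction, with percent):

explained: PC1 0.6479 (64.79%), PC2 0.2817 (28.17%), PC3 0.0704 (7.04%);  cumulative: 0.6479, 0.9296, 1


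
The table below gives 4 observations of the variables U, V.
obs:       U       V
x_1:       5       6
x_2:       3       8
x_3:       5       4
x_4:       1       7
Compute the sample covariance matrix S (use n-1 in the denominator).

Step 1 — column means:
  mean(U) = (5 + 3 + 5 + 1) / 4 = 14/4 = 3.5
  mean(V) = (6 + 8 + 4 + 7) / 4 = 25/4 = 6.25

Step 2 — sample covariance S[i,j] = (1/(n-1)) · Σ_k (x_{k,i} - mean_i) · (x_{k,j} - mean_j), with n-1 = 3.
  S[U,U] = ((1.5)·(1.5) + (-0.5)·(-0.5) + (1.5)·(1.5) + (-2.5)·(-2.5)) / 3 = 11/3 = 3.6667
  S[U,V] = ((1.5)·(-0.25) + (-0.5)·(1.75) + (1.5)·(-2.25) + (-2.5)·(0.75)) / 3 = -6.5/3 = -2.1667
  S[V,V] = ((-0.25)·(-0.25) + (1.75)·(1.75) + (-2.25)·(-2.25) + (0.75)·(0.75)) / 3 = 8.75/3 = 2.9167

S is symmetric (S[j,i] = S[i,j]). Assembling:

S = [[3.6667, -2.1667],
 [-2.1667, 2.9167]]


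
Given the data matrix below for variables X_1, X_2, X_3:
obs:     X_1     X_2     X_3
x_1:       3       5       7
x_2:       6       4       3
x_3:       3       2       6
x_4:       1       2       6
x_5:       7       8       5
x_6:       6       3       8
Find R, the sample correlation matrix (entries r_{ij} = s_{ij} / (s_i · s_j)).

Step 1 — column means:
  mean(X_1) = (3 + 6 + 3 + 1 + 7 + 6) / 6 = 26/6 = 4.3333
  mean(X_2) = (5 + 4 + 2 + 2 + 8 + 3) / 6 = 24/6 = 4
  mean(X_3) = (7 + 3 + 6 + 6 + 5 + 8) / 6 = 35/6 = 5.8333

Step 2 — sample variances and covariances s[i,j] = (1/(n-1)) · Σ_k (x_{k,i} - mean_i) · (x_{k,j} - mean_j), with n-1 = 5:
  s[X_1,X_1] = ((-1.3333)·(-1.3333) + (1.6667)·(1.6667) + (-1.3333)·(-1.3333) + (-3.3333)·(-3.3333) + (2.6667)·(2.6667) + (1.6667)·(1.6667)) / 5 = 27.3333/5 = 5.4667
  s[X_1,X_2] = ((-1.3333)·(1) + (1.6667)·(0) + (-1.3333)·(-2) + (-3.3333)·(-2) + (2.6667)·(4) + (1.6667)·(-1)) / 5 = 17/5 = 3.4
  s[X_1,X_3] = ((-1.3333)·(1.1667) + (1.6667)·(-2.8333) + (-1.3333)·(0.1667) + (-3.3333)·(0.1667) + (2.6667)·(-0.8333) + (1.6667)·(2.1667)) / 5 = -5.6667/5 = -1.1333
  s[X_2,X_2] = ((1)·(1) + (0)·(0) + (-2)·(-2) + (-2)·(-2) + (4)·(4) + (-1)·(-1)) / 5 = 26/5 = 5.2
  s[X_2,X_3] = ((1)·(1.1667) + (0)·(-2.8333) + (-2)·(0.1667) + (-2)·(0.1667) + (4)·(-0.8333) + (-1)·(2.1667)) / 5 = -5/5 = -1
  s[X_3,X_3] = ((1.1667)·(1.1667) + (-2.8333)·(-2.8333) + (0.1667)·(0.1667) + (0.1667)·(0.1667) + (-0.8333)·(-0.8333) + (2.1667)·(2.1667)) / 5 = 14.8333/5 = 2.9667
  Sample standard deviations s_i = √(s[i,i]):
  s(X_1) = √(5.4667) = 2.3381
  s(X_2) = √(5.2) = 2.2804
  s(X_3) = √(2.9667) = 1.7224

Step 3 — r_{ij} = s_{ij} / (s_i · s_j):
  r[X_1,X_1] = 1 (diagonal).
  r[X_1,X_2] = 3.4 / (2.3381 · 2.2804) = 3.4 / 5.3317 = 0.6377
  r[X_1,X_3] = -1.1333 / (2.3381 · 1.7224) = -1.1333 / 4.0271 = -0.2814
  r[X_2,X_2] = 1 (diagonal).
  r[X_2,X_3] = -1 / (2.2804 · 1.7224) = -1 / 3.9277 = -0.2546
  r[X_3,X_3] = 1 (diagonal).

R is symmetric with unit diagonal. Assembling:

R = [[1, 0.6377, -0.2814],
 [0.6377, 1, -0.2546],
 [-0.2814, -0.2546, 1]]


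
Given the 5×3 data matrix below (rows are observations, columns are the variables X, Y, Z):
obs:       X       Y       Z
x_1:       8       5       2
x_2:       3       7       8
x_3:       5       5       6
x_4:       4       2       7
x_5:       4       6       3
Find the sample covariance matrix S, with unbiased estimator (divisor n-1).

Step 1 — column means:
  mean(X) = (8 + 3 + 5 + 4 + 4) / 5 = 24/5 = 4.8
  mean(Y) = (5 + 7 + 5 + 2 + 6) / 5 = 25/5 = 5
  mean(Z) = (2 + 8 + 6 + 7 + 3) / 5 = 26/5 = 5.2

Step 2 — sample covariance S[i,j] = (1/(n-1)) · Σ_k (x_{k,i} - mean_i) · (x_{k,j} - mean_j), with n-1 = 4.
  S[X,X] = ((3.2)·(3.2) + (-1.8)·(-1.8) + (0.2)·(0.2) + (-0.8)·(-0.8) + (-0.8)·(-0.8)) / 4 = 14.8/4 = 3.7
  S[X,Y] = ((3.2)·(0) + (-1.8)·(2) + (0.2)·(0) + (-0.8)·(-3) + (-0.8)·(1)) / 4 = -2/4 = -0.5
  S[X,Z] = ((3.2)·(-3.2) + (-1.8)·(2.8) + (0.2)·(0.8) + (-0.8)·(1.8) + (-0.8)·(-2.2)) / 4 = -14.8/4 = -3.7
  S[Y,Y] = ((0)·(0) + (2)·(2) + (0)·(0) + (-3)·(-3) + (1)·(1)) / 4 = 14/4 = 3.5
  S[Y,Z] = ((0)·(-3.2) + (2)·(2.8) + (0)·(0.8) + (-3)·(1.8) + (1)·(-2.2)) / 4 = -2/4 = -0.5
  S[Z,Z] = ((-3.2)·(-3.2) + (2.8)·(2.8) + (0.8)·(0.8) + (1.8)·(1.8) + (-2.2)·(-2.2)) / 4 = 26.8/4 = 6.7

S is symmetric (S[j,i] = S[i,j]). Assembling:

S = [[3.7, -0.5, -3.7],
 [-0.5, 3.5, -0.5],
 [-3.7, -0.5, 6.7]]


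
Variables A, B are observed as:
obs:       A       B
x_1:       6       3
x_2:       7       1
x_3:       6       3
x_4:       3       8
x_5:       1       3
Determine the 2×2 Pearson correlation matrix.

Step 1 — column means:
  mean(A) = (6 + 7 + 6 + 3 + 1) / 5 = 23/5 = 4.6
  mean(B) = (3 + 1 + 3 + 8 + 3) / 5 = 18/5 = 3.6

Step 2 — sample variances and covariances s[i,j] = (1/(n-1)) · Σ_k (x_{k,i} - mean_i) · (x_{k,j} - mean_j), with n-1 = 4:
  s[A,A] = ((1.4)·(1.4) + (2.4)·(2.4) + (1.4)·(1.4) + (-1.6)·(-1.6) + (-3.6)·(-3.6)) / 4 = 25.2/4 = 6.3
  s[A,B] = ((1.4)·(-0.6) + (2.4)·(-2.6) + (1.4)·(-0.6) + (-1.6)·(4.4) + (-3.6)·(-0.6)) / 4 = -12.8/4 = -3.2
  s[B,B] = ((-0.6)·(-0.6) + (-2.6)·(-2.6) + (-0.6)·(-0.6) + (4.4)·(4.4) + (-0.6)·(-0.6)) / 4 = 27.2/4 = 6.8
  Sample standard deviations s_i = √(s[i,i]):
  s(A) = √(6.3) = 2.51
  s(B) = √(6.8) = 2.6077

Step 3 — r_{ij} = s_{ij} / (s_i · s_j):
  r[A,A] = 1 (diagonal).
  r[A,B] = -3.2 / (2.51 · 2.6077) = -3.2 / 6.5452 = -0.4889
  r[B,B] = 1 (diagonal).

R is symmetric with unit diagonal. Assembling:

R = [[1, -0.4889],
 [-0.4889, 1]]


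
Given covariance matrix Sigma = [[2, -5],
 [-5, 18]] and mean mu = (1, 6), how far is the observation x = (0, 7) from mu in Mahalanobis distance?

Step 1 — centre the observation: (x - mu) = (-1, 1).

Step 2 — invert Sigma. det(Sigma) = 2·18 - (-5)² = 11.
  Sigma^{-1} = (1/det) · [[d, -b], [-b, a]] = [[1.6364, 0.4545],
 [0.4545, 0.1818]].

Step 3 — form the quadratic (x - mu)^T · Sigma^{-1} · (x - mu):
  Sigma^{-1} · (x - mu) = (-1.1818, -0.2727).
  (x - mu)^T · [Sigma^{-1} · (x - mu)] = (-1)·(-1.1818) + (1)·(-0.2727) = 0.9091.

Step 4 — take square root: d = √(0.9091) ≈ 0.9535.

d(x, mu) = √(0.9091) ≈ 0.9535


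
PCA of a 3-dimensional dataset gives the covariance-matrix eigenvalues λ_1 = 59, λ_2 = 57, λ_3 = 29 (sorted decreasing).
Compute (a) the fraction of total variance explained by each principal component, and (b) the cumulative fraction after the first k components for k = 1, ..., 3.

Step 1 — total variance = trace(Sigma) = Σ λ_i = 59 + 57 + 29 = 145.

Step 2 — fraction explained by component i = λ_i / Σ λ:
  PC1: 59/145 = 0.4069
  PC2: 57/145 = 0.3931
  PC3: 29/145 = 0.2

Step 3 — cumulative fraction after k components = (λ_1 + ... + λ_k) / Σ λ:
  k = 1: 59/145 = 0.4069
  k = 2: (59 + 57)/145 = 116/145 = 0.8
  k = 3: (59 + 57 + 29)/145 = 145/145 = 1

Summary (fraction, with percent):

explained: PC1 0.4069 (40.69%), PC2 0.3931 (39.31%), PC3 0.2 (20%);  cumulative: 0.4069, 0.8, 1


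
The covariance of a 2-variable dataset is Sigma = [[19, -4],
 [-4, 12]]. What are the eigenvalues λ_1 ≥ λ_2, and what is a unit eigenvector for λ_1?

Step 1 — characteristic polynomial of 2×2 Sigma:
  det(Sigma - λI) = λ² - trace · λ + det = 0.
  trace = 19 + 12 = 31, det = 19·12 - (-4)² = 212.
Step 2 — discriminant:
  Δ = trace² - 4·det = 961 - 848 = 113.
Step 3 — eigenvalues:
  λ = (trace ± √Δ)/2 = (31 ± 10.6301)/2,
  λ_1 = 20.8151,  λ_2 = 10.1849.

Step 4 — unit eigenvector for λ_1: solve (Sigma - λ_1 I)v = 0. First row:
  (19 - 20.8151)·v_x + (-4)·v_y = 0, i.e. (-1.8151)·v_x + (-4)·v_y = 0,
  so v ∝ (b, λ_1 - a) = (-4, 1.8151); multiply by -1 so the first entry is positive: u = (4, -1.8151).
  ||u|| = √((4)² + (-1.8151)²) = √(19.2945) ≈ 4.3925,
  v_1 = u/||u|| ≈ (0.9106, -0.4132) (||v_1|| = 1).

λ_1 = 20.8151,  λ_2 = 10.1849;  v_1 ≈ (0.9106, -0.4132)


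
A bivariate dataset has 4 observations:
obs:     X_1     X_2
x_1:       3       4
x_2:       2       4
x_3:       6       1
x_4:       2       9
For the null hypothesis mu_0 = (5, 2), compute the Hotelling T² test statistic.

Step 1 — sample mean vector:
  mean(X_1) = (3 + 2 + 6 + 2) / 4 = 13/4 = 3.25
  mean(X_2) = (4 + 4 + 1 + 9) / 4 = 18/4 = 4.5
  x̄ = (3.25, 4.5),  deviation x̄ - mu_0 = (3.25, 4.5) - (5, 2) = (-1.75, 2.5).

Step 2 — sample covariance matrix, S[i,j] = (1/(n-1)) · Σ_k (x_{k,i} - mean_i) · (x_{k,j} - mean_j), divisor n-1 = 3:
  S[X_1,X_1] = ((-0.25)·(-0.25) + (-1.25)·(-1.25) + (2.75)·(2.75) + (-1.25)·(-1.25)) / 3 = 10.75/3 = 3.5833
  S[X_1,X_2] = ((-0.25)·(-0.5) + (-1.25)·(-0.5) + (2.75)·(-3.5) + (-1.25)·(4.5)) / 3 = -14.5/3 = -4.8333
  S[X_2,X_2] = ((-0.5)·(-0.5) + (-0.5)·(-0.5) + (-3.5)·(-3.5) + (4.5)·(4.5)) / 3 = 33/3 = 11
  S = [[3.5833, -4.8333],
 [-4.8333, 11]].

Step 3 — invert S. det(S) = 3.5833·11 - (-4.8333)² = 16.0556.
  S^{-1} = (1/det) · [[d, -b], [-b, a]] = [[0.6851, 0.301],
 [0.301, 0.2232]].

Step 4 — quadratic form (x̄ - mu_0)^T · S^{-1} · (x̄ - mu_0):
  S^{-1} · (x̄ - mu_0) = (-0.4464, 0.0311),
  (x̄ - mu_0)^T · [...] = (-1.75)·(-0.4464) + (2.5)·(0.0311) = 0.859.

Step 5 — scale by n: T² = 4 · 0.859 = 3.436.

T² ≈ 3.436


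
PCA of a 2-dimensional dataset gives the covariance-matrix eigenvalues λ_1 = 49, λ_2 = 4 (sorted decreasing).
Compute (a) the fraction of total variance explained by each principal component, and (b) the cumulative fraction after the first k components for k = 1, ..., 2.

Step 1 — total variance = trace(Sigma) = Σ λ_i = 49 + 4 = 53.

Step 2 — fraction explained by component i = λ_i / Σ λ:
  PC1: 49/53 = 0.9245
  PC2: 4/53 = 0.0755

Step 3 — cumulative fraction after k components = (λ_1 + ... + λ_k) / Σ λ:
  k = 1: 49/53 = 0.9245
  k = 2: (49 + 4)/53 = 53/53 = 1

Summary (fraction, with percent):

explained: PC1 0.9245 (92.45%), PC2 0.0755 (7.55%);  cumulative: 0.9245, 1


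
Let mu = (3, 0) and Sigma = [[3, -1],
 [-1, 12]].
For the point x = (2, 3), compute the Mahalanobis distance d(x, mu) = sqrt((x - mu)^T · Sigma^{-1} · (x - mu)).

Step 1 — centre the observation: (x - mu) = (-1, 3).

Step 2 — invert Sigma. det(Sigma) = 3·12 - (-1)² = 35.
  Sigma^{-1} = (1/det) · [[d, -b], [-b, a]] = [[0.3429, 0.0286],
 [0.0286, 0.0857]].

Step 3 — form the quadratic (x - mu)^T · Sigma^{-1} · (x - mu):
  Sigma^{-1} · (x - mu) = (-0.2571, 0.2286).
  (x - mu)^T · [Sigma^{-1} · (x - mu)] = (-1)·(-0.2571) + (3)·(0.2286) = 0.9429.

Step 4 — take square root: d = √(0.9429) ≈ 0.971.

d(x, mu) = √(0.9429) ≈ 0.971


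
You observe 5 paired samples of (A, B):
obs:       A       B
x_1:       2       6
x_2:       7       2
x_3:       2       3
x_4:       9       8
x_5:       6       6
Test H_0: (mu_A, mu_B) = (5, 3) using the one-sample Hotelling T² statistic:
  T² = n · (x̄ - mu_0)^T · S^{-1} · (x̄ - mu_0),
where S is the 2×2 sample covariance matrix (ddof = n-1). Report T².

Step 1 — sample mean vector:
  mean(A) = (2 + 7 + 2 + 9 + 6) / 5 = 26/5 = 5.2
  mean(B) = (6 + 2 + 3 + 8 + 6) / 5 = 25/5 = 5
  x̄ = (5.2, 5),  deviation x̄ - mu_0 = (5.2, 5) - (5, 3) = (0.2, 2).

Step 2 — sample covariance matrix, S[i,j] = (1/(n-1)) · Σ_k (x_{k,i} - mean_i) · (x_{k,j} - mean_j), divisor n-1 = 4:
  S[A,A] = ((-3.2)·(-3.2) + (1.8)·(1.8) + (-3.2)·(-3.2) + (3.8)·(3.8) + (0.8)·(0.8)) / 4 = 38.8/4 = 9.7
  S[A,B] = ((-3.2)·(1) + (1.8)·(-3) + (-3.2)·(-2) + (3.8)·(3) + (0.8)·(1)) / 4 = 10/4 = 2.5
  S[B,B] = ((1)·(1) + (-3)·(-3) + (-2)·(-2) + (3)·(3) + (1)·(1)) / 4 = 24/4 = 6
  S = [[9.7, 2.5],
 [2.5, 6]].

Step 3 — invert S. det(S) = 9.7·6 - (2.5)² = 51.95.
  S^{-1} = (1/det) · [[d, -b], [-b, a]] = [[0.1155, -0.0481],
 [-0.0481, 0.1867]].

Step 4 — quadratic form (x̄ - mu_0)^T · S^{-1} · (x̄ - mu_0):
  S^{-1} · (x̄ - mu_0) = (-0.0731, 0.3638),
  (x̄ - mu_0)^T · [...] = (0.2)·(-0.0731) + (2)·(0.3638) = 0.713.

Step 5 — scale by n: T² = 5 · 0.713 = 3.565.

T² ≈ 3.565


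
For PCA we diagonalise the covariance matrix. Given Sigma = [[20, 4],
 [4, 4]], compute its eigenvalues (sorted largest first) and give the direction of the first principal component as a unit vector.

Step 1 — characteristic polynomial of 2×2 Sigma:
  det(Sigma - λI) = λ² - trace · λ + det = 0.
  trace = 20 + 4 = 24, det = 20·4 - (4)² = 64.
Step 2 — discriminant:
  Δ = trace² - 4·det = 576 - 256 = 320.
Step 3 — eigenvalues:
  λ = (trace ± √Δ)/2 = (24 ± 17.8885)/2,
  λ_1 = 20.9443,  λ_2 = 3.0557.

Step 4 — unit eigenvector for λ_1: solve (Sigma - λ_1 I)v = 0. First row:
  (20 - 20.9443)·v_x + (4)·v_y = 0, i.e. (-0.9443)·v_x + (4)·v_y = 0,
  so v ∝ (b, λ_1 - a) = (4, 0.9443) = u.
  ||u|| = √((4)² + (0.9443)²) = √(16.8916) ≈ 4.1099,
  v_1 = u/||u|| ≈ (0.9732, 0.2298) (||v_1|| = 1).

λ_1 = 20.9443,  λ_2 = 3.0557;  v_1 ≈ (0.9732, 0.2298)


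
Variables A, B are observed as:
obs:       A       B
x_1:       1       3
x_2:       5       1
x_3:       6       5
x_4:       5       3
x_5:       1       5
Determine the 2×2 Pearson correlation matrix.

Step 1 — column means:
  mean(A) = (1 + 5 + 6 + 5 + 1) / 5 = 18/5 = 3.6
  mean(B) = (3 + 1 + 5 + 3 + 5) / 5 = 17/5 = 3.4

Step 2 — sample variances and covariances s[i,j] = (1/(n-1)) · Σ_k (x_{k,i} - mean_i) · (x_{k,j} - mean_j), with n-1 = 4:
  s[A,A] = ((-2.6)·(-2.6) + (1.4)·(1.4) + (2.4)·(2.4) + (1.4)·(1.4) + (-2.6)·(-2.6)) / 4 = 23.2/4 = 5.8
  s[A,B] = ((-2.6)·(-0.4) + (1.4)·(-2.4) + (2.4)·(1.6) + (1.4)·(-0.4) + (-2.6)·(1.6)) / 4 = -3.2/4 = -0.8
  s[B,B] = ((-0.4)·(-0.4) + (-2.4)·(-2.4) + (1.6)·(1.6) + (-0.4)·(-0.4) + (1.6)·(1.6)) / 4 = 11.2/4 = 2.8
  Sample standard deviations s_i = √(s[i,i]):
  s(A) = √(5.8) = 2.4083
  s(B) = √(2.8) = 1.6733

Step 3 — r_{ij} = s_{ij} / (s_i · s_j):
  r[A,A] = 1 (diagonal).
  r[A,B] = -0.8 / (2.4083 · 1.6733) = -0.8 / 4.0299 = -0.1985
  r[B,B] = 1 (diagonal).

R is symmetric with unit diagonal. Assembling:

R = [[1, -0.1985],
 [-0.1985, 1]]


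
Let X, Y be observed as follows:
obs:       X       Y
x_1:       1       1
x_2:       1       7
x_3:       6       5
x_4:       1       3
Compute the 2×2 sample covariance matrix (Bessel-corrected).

Step 1 — column means:
  mean(X) = (1 + 1 + 6 + 1) / 4 = 9/4 = 2.25
  mean(Y) = (1 + 7 + 5 + 3) / 4 = 16/4 = 4

Step 2 — sample covariance S[i,j] = (1/(n-1)) · Σ_k (x_{k,i} - mean_i) · (x_{k,j} - mean_j), with n-1 = 3.
  S[X,X] = ((-1.25)·(-1.25) + (-1.25)·(-1.25) + (3.75)·(3.75) + (-1.25)·(-1.25)) / 3 = 18.75/3 = 6.25
  S[X,Y] = ((-1.25)·(-3) + (-1.25)·(3) + (3.75)·(1) + (-1.25)·(-1)) / 3 = 5/3 = 1.6667
  S[Y,Y] = ((-3)·(-3) + (3)·(3) + (1)·(1) + (-1)·(-1)) / 3 = 20/3 = 6.6667

S is symmetric (S[j,i] = S[i,j]). Assembling:

S = [[6.25, 1.6667],
 [1.6667, 6.6667]]


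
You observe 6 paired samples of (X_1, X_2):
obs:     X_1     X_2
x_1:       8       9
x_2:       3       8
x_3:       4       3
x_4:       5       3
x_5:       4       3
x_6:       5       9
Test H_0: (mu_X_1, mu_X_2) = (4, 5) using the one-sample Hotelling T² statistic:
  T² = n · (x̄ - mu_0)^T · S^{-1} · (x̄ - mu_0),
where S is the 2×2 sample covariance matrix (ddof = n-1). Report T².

Step 1 — sample mean vector:
  mean(X_1) = (8 + 3 + 4 + 5 + 4 + 5) / 6 = 29/6 = 4.8333
  mean(X_2) = (9 + 8 + 3 + 3 + 3 + 9) / 6 = 35/6 = 5.8333
  x̄ = (4.8333, 5.8333),  deviation x̄ - mu_0 = (4.8333, 5.8333) - (4, 5) = (0.8333, 0.8333).

Step 2 — sample covariance matrix, S[i,j] = (1/(n-1)) · Σ_k (x_{k,i} - mean_i) · (x_{k,j} - mean_j), divisor n-1 = 5:
  S[X_1,X_1] = ((3.1667)·(3.1667) + (-1.8333)·(-1.8333) + (-0.8333)·(-0.8333) + (0.1667)·(0.1667) + (-0.8333)·(-0.8333) + (0.1667)·(0.1667)) / 5 = 14.8333/5 = 2.9667
  S[X_1,X_2] = ((3.1667)·(3.1667) + (-1.8333)·(2.1667) + (-0.8333)·(-2.8333) + (0.1667)·(-2.8333) + (-0.8333)·(-2.8333) + (0.1667)·(3.1667)) / 5 = 10.8333/5 = 2.1667
  S[X_2,X_2] = ((3.1667)·(3.1667) + (2.1667)·(2.1667) + (-2.8333)·(-2.8333) + (-2.8333)·(-2.8333) + (-2.8333)·(-2.8333) + (3.1667)·(3.1667)) / 5 = 48.8333/5 = 9.7667
  S = [[2.9667, 2.1667],
 [2.1667, 9.7667]].

Step 3 — invert S. det(S) = 2.9667·9.7667 - (2.1667)² = 24.28.
  S^{-1} = (1/det) · [[d, -b], [-b, a]] = [[0.4023, -0.0892],
 [-0.0892, 0.1222]].

Step 4 — quadratic form (x̄ - mu_0)^T · S^{-1} · (x̄ - mu_0):
  S^{-1} · (x̄ - mu_0) = (0.2608, 0.0275),
  (x̄ - mu_0)^T · [...] = (0.8333)·(0.2608) + (0.8333)·(0.0275) = 0.2403.

Step 5 — scale by n: T² = 6 · 0.2403 = 1.4415.

T² ≈ 1.4415


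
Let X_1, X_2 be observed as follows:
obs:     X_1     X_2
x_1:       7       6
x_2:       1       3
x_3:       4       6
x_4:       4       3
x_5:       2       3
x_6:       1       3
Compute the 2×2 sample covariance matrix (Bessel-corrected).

Step 1 — column means:
  mean(X_1) = (7 + 1 + 4 + 4 + 2 + 1) / 6 = 19/6 = 3.1667
  mean(X_2) = (6 + 3 + 6 + 3 + 3 + 3) / 6 = 24/6 = 4

Step 2 — sample covariance S[i,j] = (1/(n-1)) · Σ_k (x_{k,i} - mean_i) · (x_{k,j} - mean_j), with n-1 = 5.
  S[X_1,X_1] = ((3.8333)·(3.8333) + (-2.1667)·(-2.1667) + (0.8333)·(0.8333) + (0.8333)·(0.8333) + (-1.1667)·(-1.1667) + (-2.1667)·(-2.1667)) / 5 = 26.8333/5 = 5.3667
  S[X_1,X_2] = ((3.8333)·(2) + (-2.1667)·(-1) + (0.8333)·(2) + (0.8333)·(-1) + (-1.1667)·(-1) + (-2.1667)·(-1)) / 5 = 14/5 = 2.8
  S[X_2,X_2] = ((2)·(2) + (-1)·(-1) + (2)·(2) + (-1)·(-1) + (-1)·(-1) + (-1)·(-1)) / 5 = 12/5 = 2.4

S is symmetric (S[j,i] = S[i,j]). Assembling:

S = [[5.3667, 2.8],
 [2.8, 2.4]]


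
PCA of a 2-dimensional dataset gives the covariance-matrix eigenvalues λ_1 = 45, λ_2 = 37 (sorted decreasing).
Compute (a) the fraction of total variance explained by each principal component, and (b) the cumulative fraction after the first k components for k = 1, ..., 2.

Step 1 — total variance = trace(Sigma) = Σ λ_i = 45 + 37 = 82.

Step 2 — fraction explained by component i = λ_i / Σ λ:
  PC1: 45/82 = 0.5488
  PC2: 37/82 = 0.4512

Step 3 — cumulative fraction after k components = (λ_1 + ... + λ_k) / Σ λ:
  k = 1: 45/82 = 0.5488
  k = 2: (45 + 37)/82 = 82/82 = 1

Summary (fraction, with percent):

explained: PC1 0.5488 (54.88%), PC2 0.4512 (45.12%);  cumulative: 0.5488, 1


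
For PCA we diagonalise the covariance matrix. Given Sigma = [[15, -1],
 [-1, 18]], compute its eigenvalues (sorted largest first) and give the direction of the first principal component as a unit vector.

Step 1 — characteristic polynomial of 2×2 Sigma:
  det(Sigma - λI) = λ² - trace · λ + det = 0.
  trace = 15 + 18 = 33, det = 15·18 - (-1)² = 269.
Step 2 — discriminant:
  Δ = trace² - 4·det = 1089 - 1076 = 13.
Step 3 — eigenvalues:
  λ = (trace ± √Δ)/2 = (33 ± 3.6056)/2,
  λ_1 = 18.3028,  λ_2 = 14.6972.

Step 4 — unit eigenvector for λ_1: solve (Sigma - λ_1 I)v = 0. First row:
  (15 - 18.3028)·v_x + (-1)·v_y = 0, i.e. (-3.3028)·v_x + (-1)·v_y = 0,
  so v ∝ (b, λ_1 - a) = (-1, 3.3028); multiply by -1 so the first entry is positive: u = (1, -3.3028).
  ||u|| = √((1)² + (-3.3028)²) = √(11.9083) ≈ 3.4508,
  v_1 = u/||u|| ≈ (0.2898, -0.9571) (||v_1|| = 1).

λ_1 = 18.3028,  λ_2 = 14.6972;  v_1 ≈ (0.2898, -0.9571)


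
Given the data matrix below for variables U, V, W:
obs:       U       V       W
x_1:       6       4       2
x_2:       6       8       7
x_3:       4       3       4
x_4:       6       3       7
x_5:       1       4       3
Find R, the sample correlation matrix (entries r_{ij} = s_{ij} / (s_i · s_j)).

Step 1 — column means:
  mean(U) = (6 + 6 + 4 + 6 + 1) / 5 = 23/5 = 4.6
  mean(V) = (4 + 8 + 3 + 3 + 4) / 5 = 22/5 = 4.4
  mean(W) = (2 + 7 + 4 + 7 + 3) / 5 = 23/5 = 4.6

Step 2 — sample variances and covariances s[i,j] = (1/(n-1)) · Σ_k (x_{k,i} - mean_i) · (x_{k,j} - mean_j), with n-1 = 4:
  s[U,U] = ((1.4)·(1.4) + (1.4)·(1.4) + (-0.6)·(-0.6) + (1.4)·(1.4) + (-3.6)·(-3.6)) / 4 = 19.2/4 = 4.8
  s[U,V] = ((1.4)·(-0.4) + (1.4)·(3.6) + (-0.6)·(-1.4) + (1.4)·(-1.4) + (-3.6)·(-0.4)) / 4 = 4.8/4 = 1.2
  s[U,W] = ((1.4)·(-2.6) + (1.4)·(2.4) + (-0.6)·(-0.6) + (1.4)·(2.4) + (-3.6)·(-1.6)) / 4 = 9.2/4 = 2.3
  s[V,V] = ((-0.4)·(-0.4) + (3.6)·(3.6) + (-1.4)·(-1.4) + (-1.4)·(-1.4) + (-0.4)·(-0.4)) / 4 = 17.2/4 = 4.3
  s[V,W] = ((-0.4)·(-2.6) + (3.6)·(2.4) + (-1.4)·(-0.6) + (-1.4)·(2.4) + (-0.4)·(-1.6)) / 4 = 7.8/4 = 1.95
  s[W,W] = ((-2.6)·(-2.6) + (2.4)·(2.4) + (-0.6)·(-0.6) + (2.4)·(2.4) + (-1.6)·(-1.6)) / 4 = 21.2/4 = 5.3
  Sample standard deviations s_i = √(s[i,i]):
  s(U) = √(4.8) = 2.1909
  s(V) = √(4.3) = 2.0736
  s(W) = √(5.3) = 2.3022

Step 3 — r_{ij} = s_{ij} / (s_i · s_j):
  r[U,U] = 1 (diagonal).
  r[U,V] = 1.2 / (2.1909 · 2.0736) = 1.2 / 4.5431 = 0.2641
  r[U,W] = 2.3 / (2.1909 · 2.3022) = 2.3 / 5.0438 = 0.456
  r[V,V] = 1 (diagonal).
  r[V,W] = 1.95 / (2.0736 · 2.3022) = 1.95 / 4.7739 = 0.4085
  r[W,W] = 1 (diagonal).

R is symmetric with unit diagonal. Assembling:

R = [[1, 0.2641, 0.456],
 [0.2641, 1, 0.4085],
 [0.456, 0.4085, 1]]


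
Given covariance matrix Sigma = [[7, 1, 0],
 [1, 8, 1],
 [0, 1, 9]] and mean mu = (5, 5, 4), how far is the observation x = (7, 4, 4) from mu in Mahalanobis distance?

Step 1 — centre the observation: (x - mu) = (2, -1, 0).

Step 2 — invert Sigma (cofactor / det for 3×3, or solve directly):
  Sigma^{-1} = [[0.1455, -0.0184, 0.002],
 [-0.0184, 0.1291, -0.0143],
 [0.002, -0.0143, 0.1127]].

Step 3 — form the quadratic (x - mu)^T · Sigma^{-1} · (x - mu):
  Sigma^{-1} · (x - mu) = (0.3094, -0.166, 0.0184).
  (x - mu)^T · [Sigma^{-1} · (x - mu)] = (2)·(0.3094) + (-1)·(-0.166) + (0)·(0.0184) = 0.7848.

Step 4 — take square root: d = √(0.7848) ≈ 0.8859.

d(x, mu) = √(0.7848) ≈ 0.8859


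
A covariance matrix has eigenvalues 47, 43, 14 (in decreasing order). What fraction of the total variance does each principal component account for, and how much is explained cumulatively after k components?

Step 1 — total variance = trace(Sigma) = Σ λ_i = 47 + 43 + 14 = 104.

Step 2 — fraction explained by component i = λ_i / Σ λ:
  PC1: 47/104 = 0.4519
  PC2: 43/104 = 0.4135
  PC3: 14/104 = 0.1346

Step 3 — cumulative fraction after k components = (λ_1 + ... + λ_k) / Σ λ:
  k = 1: 47/104 = 0.4519
  k = 2: (47 + 43)/104 = 90/104 = 0.8654
  k = 3: (47 + 43 + 14)/104 = 104/104 = 1

Summary (fraction, with percent):

explained: PC1 0.4519 (45.19%), PC2 0.4135 (41.35%), PC3 0.1346 (13.46%);  cumulative: 0.4519, 0.8654, 1


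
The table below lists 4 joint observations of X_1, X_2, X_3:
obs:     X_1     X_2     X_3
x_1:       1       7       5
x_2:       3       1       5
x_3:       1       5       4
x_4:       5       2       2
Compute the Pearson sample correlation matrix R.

Step 1 — column means:
  mean(X_1) = (1 + 3 + 1 + 5) / 4 = 10/4 = 2.5
  mean(X_2) = (7 + 1 + 5 + 2) / 4 = 15/4 = 3.75
  mean(X_3) = (5 + 5 + 4 + 2) / 4 = 16/4 = 4

Step 2 — sample variances and covariances s[i,j] = (1/(n-1)) · Σ_k (x_{k,i} - mean_i) · (x_{k,j} - mean_j), with n-1 = 3:
  s[X_1,X_1] = ((-1.5)·(-1.5) + (0.5)·(0.5) + (-1.5)·(-1.5) + (2.5)·(2.5)) / 3 = 11/3 = 3.6667
  s[X_1,X_2] = ((-1.5)·(3.25) + (0.5)·(-2.75) + (-1.5)·(1.25) + (2.5)·(-1.75)) / 3 = -12.5/3 = -4.1667
  s[X_1,X_3] = ((-1.5)·(1) + (0.5)·(1) + (-1.5)·(0) + (2.5)·(-2)) / 3 = -6/3 = -2
  s[X_2,X_2] = ((3.25)·(3.25) + (-2.75)·(-2.75) + (1.25)·(1.25) + (-1.75)·(-1.75)) / 3 = 22.75/3 = 7.5833
  s[X_2,X_3] = ((3.25)·(1) + (-2.75)·(1) + (1.25)·(0) + (-1.75)·(-2)) / 3 = 4/3 = 1.3333
  s[X_3,X_3] = ((1)·(1) + (1)·(1) + (0)·(0) + (-2)·(-2)) / 3 = 6/3 = 2
  Sample standard deviations s_i = √(s[i,i]):
  s(X_1) = √(3.6667) = 1.9149
  s(X_2) = √(7.5833) = 2.7538
  s(X_3) = √(2) = 1.4142

Step 3 — r_{ij} = s_{ij} / (s_i · s_j):
  r[X_1,X_1] = 1 (diagonal).
  r[X_1,X_2] = -4.1667 / (1.9149 · 2.7538) = -4.1667 / 5.2731 = -0.7902
  r[X_1,X_3] = -2 / (1.9149 · 1.4142) = -2 / 2.708 = -0.7385
  r[X_2,X_2] = 1 (diagonal).
  r[X_2,X_3] = 1.3333 / (2.7538 · 1.4142) = 1.3333 / 3.8944 = 0.3424
  r[X_3,X_3] = 1 (diagonal).

R is symmetric with unit diagonal. Assembling:

R = [[1, -0.7902, -0.7385],
 [-0.7902, 1, 0.3424],
 [-0.7385, 0.3424, 1]]


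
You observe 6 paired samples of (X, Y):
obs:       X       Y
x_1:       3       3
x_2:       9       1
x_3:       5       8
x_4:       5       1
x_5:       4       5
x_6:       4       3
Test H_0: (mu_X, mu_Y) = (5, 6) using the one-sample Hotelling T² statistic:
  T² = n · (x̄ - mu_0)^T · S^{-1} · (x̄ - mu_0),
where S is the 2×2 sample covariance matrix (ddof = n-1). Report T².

Step 1 — sample mean vector:
  mean(X) = (3 + 9 + 5 + 5 + 4 + 4) / 6 = 30/6 = 5
  mean(Y) = (3 + 1 + 8 + 1 + 5 + 3) / 6 = 21/6 = 3.5
  x̄ = (5, 3.5),  deviation x̄ - mu_0 = (5, 3.5) - (5, 6) = (0, -2.5).

Step 2 — sample covariance matrix, S[i,j] = (1/(n-1)) · Σ_k (x_{k,i} - mean_i) · (x_{k,j} - mean_j), divisor n-1 = 5:
  S[X,X] = ((-2)·(-2) + (4)·(4) + (0)·(0) + (0)·(0) + (-1)·(-1) + (-1)·(-1)) / 5 = 22/5 = 4.4
  S[X,Y] = ((-2)·(-0.5) + (4)·(-2.5) + (0)·(4.5) + (0)·(-2.5) + (-1)·(1.5) + (-1)·(-0.5)) / 5 = -10/5 = -2
  S[Y,Y] = ((-0.5)·(-0.5) + (-2.5)·(-2.5) + (4.5)·(4.5) + (-2.5)·(-2.5) + (1.5)·(1.5) + (-0.5)·(-0.5)) / 5 = 35.5/5 = 7.1
  S = [[4.4, -2],
 [-2, 7.1]].

Step 3 — invert S. det(S) = 4.4·7.1 - (-2)² = 27.24.
  S^{-1} = (1/det) · [[d, -b], [-b, a]] = [[0.2606, 0.0734],
 [0.0734, 0.1615]].

Step 4 — quadratic form (x̄ - mu_0)^T · S^{-1} · (x̄ - mu_0):
  S^{-1} · (x̄ - mu_0) = (-0.1836, -0.4038),
  (x̄ - mu_0)^T · [...] = (0)·(-0.1836) + (-2.5)·(-0.4038) = 1.0095.

Step 5 — scale by n: T² = 6 · 1.0095 = 6.0573.

T² ≈ 6.0573


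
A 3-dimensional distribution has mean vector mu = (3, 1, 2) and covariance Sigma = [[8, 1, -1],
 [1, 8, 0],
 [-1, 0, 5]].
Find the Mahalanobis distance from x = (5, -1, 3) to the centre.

Step 1 — centre the observation: (x - mu) = (2, -2, 1).

Step 2 — invert Sigma (cofactor / det for 3×3, or solve directly):
  Sigma^{-1} = [[0.1303, -0.0163, 0.0261],
 [-0.0163, 0.127, -0.0033],
 [0.0261, -0.0033, 0.2052]].

Step 3 — form the quadratic (x - mu)^T · Sigma^{-1} · (x - mu):
  Sigma^{-1} · (x - mu) = (0.3192, -0.2899, 0.2638).
  (x - mu)^T · [Sigma^{-1} · (x - mu)] = (2)·(0.3192) + (-2)·(-0.2899) + (1)·(0.2638) = 1.4821.

Step 4 — take square root: d = √(1.4821) ≈ 1.2174.

d(x, mu) = √(1.4821) ≈ 1.2174
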